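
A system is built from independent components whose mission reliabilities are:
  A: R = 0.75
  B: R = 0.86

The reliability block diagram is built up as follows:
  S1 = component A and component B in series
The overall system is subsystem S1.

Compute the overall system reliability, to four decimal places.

Series (A and B): 0.750000 × 0.860000 = 0.6450

0.6450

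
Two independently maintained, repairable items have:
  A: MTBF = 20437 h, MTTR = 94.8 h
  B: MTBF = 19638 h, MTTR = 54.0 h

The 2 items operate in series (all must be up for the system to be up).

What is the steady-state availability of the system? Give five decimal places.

0.99265

A(A) = MTBF/(MTBF+MTTR) = 20437/(20437+94.8) = 0.995383
A(B) = MTBF/(MTBF+MTTR) = 19638/(19638+54.0) = 0.997258
Series availability: 0.995383 × 0.997258 = 0.99265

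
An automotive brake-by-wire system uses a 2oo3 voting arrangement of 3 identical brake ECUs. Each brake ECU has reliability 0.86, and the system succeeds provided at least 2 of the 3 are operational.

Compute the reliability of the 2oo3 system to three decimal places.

0.947

R = Σ_{i=2}^{3} C(3,i) p^i (1−p)^{3−i} with p = 0.86
C(3,2)·0.86^2·0.14^1 = 0.31063
C(3,3)·0.86^3·0.14^0 = 0.63606
Sum = 0.947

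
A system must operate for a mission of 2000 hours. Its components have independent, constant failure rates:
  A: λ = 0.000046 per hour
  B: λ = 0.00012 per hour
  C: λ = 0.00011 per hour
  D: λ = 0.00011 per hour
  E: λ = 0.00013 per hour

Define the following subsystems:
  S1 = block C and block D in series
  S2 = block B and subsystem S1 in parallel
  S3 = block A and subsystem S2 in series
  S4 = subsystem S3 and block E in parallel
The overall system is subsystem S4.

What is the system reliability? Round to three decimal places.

0.964

R(A) = exp(−0.000046 × 2000) = 0.91211
R(B) = exp(−0.00012 × 2000) = 0.78663
R(C) = exp(−0.00011 × 2000) = 0.80252
R(D) = exp(−0.00011 × 2000) = 0.80252
R(E) = exp(−0.00013 × 2000) = 0.77105
Series (C and D): 0.80252 × 0.80252 = 0.64404
Parallel (B and [0.64404]): 1 − (1 − 0.78663)(1 − 0.64404) = 0.92405
Series (A and [0.92405]): 0.91211 × 0.92405 = 0.84284
Parallel ([0.84284] and E): 1 − (1 − 0.84284)(1 − 0.77105) = 0.964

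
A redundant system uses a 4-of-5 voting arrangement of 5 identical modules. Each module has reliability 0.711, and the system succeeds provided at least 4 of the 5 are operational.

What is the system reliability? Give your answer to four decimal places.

0.5510

R = Σ_{i=4}^{5} C(5,i) p^i (1−p)^{5−i} with p = 0.711
C(5,4)·0.711^4·0.289^1 = 0.369272
C(5,5)·0.711^5·0.289^0 = 0.181697
Sum = 0.5510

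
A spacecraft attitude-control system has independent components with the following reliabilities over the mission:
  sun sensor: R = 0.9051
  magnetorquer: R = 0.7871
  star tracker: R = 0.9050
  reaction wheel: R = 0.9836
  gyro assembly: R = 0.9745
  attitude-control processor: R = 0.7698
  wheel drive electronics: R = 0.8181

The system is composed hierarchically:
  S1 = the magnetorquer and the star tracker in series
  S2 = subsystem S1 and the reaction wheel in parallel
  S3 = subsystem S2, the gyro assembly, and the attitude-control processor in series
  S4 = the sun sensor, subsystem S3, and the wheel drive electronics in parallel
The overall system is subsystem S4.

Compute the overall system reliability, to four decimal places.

Series (magnetorquer and star tracker): 0.787100 × 0.905000 = 0.712326
Parallel ([0.712326] and reaction wheel): 1 − (1 − 0.712326)(1 − 0.983600) = 0.995282
Series ([0.995282], gyro assembly, and attitude-control processor): 0.995282 × 0.974500 × 0.769800 = 0.746631
Parallel (sun sensor, [0.746631], and wheel drive electronics): 1 − (1 − 0.905100)(1 − 0.746631)(1 − 0.818100) = 0.9956

0.9956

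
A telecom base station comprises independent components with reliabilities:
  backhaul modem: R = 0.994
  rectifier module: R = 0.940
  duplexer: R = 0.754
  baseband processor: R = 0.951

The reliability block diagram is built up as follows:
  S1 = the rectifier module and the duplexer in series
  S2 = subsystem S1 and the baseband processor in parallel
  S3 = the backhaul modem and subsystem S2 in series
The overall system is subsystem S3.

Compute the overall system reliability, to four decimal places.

0.9798

Series (rectifier module and duplexer): 0.940000 × 0.754000 = 0.708760
Parallel ([0.708760] and baseband processor): 1 − (1 − 0.708760)(1 − 0.951000) = 0.985729
Series (backhaul modem and [0.985729]): 0.994000 × 0.985729 = 0.9798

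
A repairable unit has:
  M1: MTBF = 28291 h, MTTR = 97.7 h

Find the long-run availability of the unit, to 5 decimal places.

0.99656

A(M1) = MTBF/(MTBF+MTTR) = 28291/(28291+97.7) = 0.99656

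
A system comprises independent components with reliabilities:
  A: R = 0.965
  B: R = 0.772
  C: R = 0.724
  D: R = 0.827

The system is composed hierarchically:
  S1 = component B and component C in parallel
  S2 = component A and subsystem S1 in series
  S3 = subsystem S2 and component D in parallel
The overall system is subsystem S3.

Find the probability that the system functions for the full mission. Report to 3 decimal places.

0.983

Parallel (B and C): 1 − (1 − 0.77200)(1 − 0.72400) = 0.93707
Series (A and [0.93707]): 0.96500 × 0.93707 = 0.90427
Parallel ([0.90427] and D): 1 − (1 − 0.90427)(1 − 0.82700) = 0.983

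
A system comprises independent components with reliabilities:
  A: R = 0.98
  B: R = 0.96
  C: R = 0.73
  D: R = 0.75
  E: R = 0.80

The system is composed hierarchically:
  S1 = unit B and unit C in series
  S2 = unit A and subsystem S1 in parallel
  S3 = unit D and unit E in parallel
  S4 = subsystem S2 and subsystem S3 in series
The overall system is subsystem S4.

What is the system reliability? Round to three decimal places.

Series (B and C): 0.96000 × 0.73000 = 0.70080
Parallel (A and [0.70080]): 1 − (1 − 0.98000)(1 − 0.70080) = 0.99402
Parallel (D and E): 1 − (1 − 0.75000)(1 − 0.80000) = 0.95000
Series ([0.99402] and [0.95000]): 0.99402 × 0.95000 = 0.944

0.944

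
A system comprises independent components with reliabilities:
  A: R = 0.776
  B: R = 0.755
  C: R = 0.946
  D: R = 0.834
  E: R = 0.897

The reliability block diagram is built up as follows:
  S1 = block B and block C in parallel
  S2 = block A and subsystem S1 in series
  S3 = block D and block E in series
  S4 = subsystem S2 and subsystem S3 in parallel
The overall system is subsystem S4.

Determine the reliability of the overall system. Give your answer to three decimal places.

0.941

Parallel (B and C): 1 − (1 − 0.75500)(1 − 0.94600) = 0.98677
Series (A and [0.98677]): 0.77600 × 0.98677 = 0.76573
Series (D and E): 0.83400 × 0.89700 = 0.74810
Parallel ([0.76573] and [0.74810]): 1 − (1 − 0.76573)(1 − 0.74810) = 0.941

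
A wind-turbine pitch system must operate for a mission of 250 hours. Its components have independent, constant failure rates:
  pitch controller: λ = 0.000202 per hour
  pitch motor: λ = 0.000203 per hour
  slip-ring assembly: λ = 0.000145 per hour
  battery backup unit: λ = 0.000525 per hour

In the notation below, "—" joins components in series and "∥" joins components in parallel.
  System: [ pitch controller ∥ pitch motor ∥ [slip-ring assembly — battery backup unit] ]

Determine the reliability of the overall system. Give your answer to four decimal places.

R(pitch controller) = exp(−0.000202 × 250) = 0.950754
R(pitch motor) = exp(−0.000203 × 250) = 0.950516
R(slip-ring assembly) = exp(−0.000145 × 250) = 0.964399
R(battery backup unit) = exp(−0.000525 × 250) = 0.876998
Series (slip-ring assembly and battery backup unit): 0.964399 × 0.876998 = 0.845776
Parallel (pitch controller, pitch motor, and [0.845776]): 1 − (1 − 0.950754)(1 − 0.950516)(1 − 0.845776) = 0.9996

0.9996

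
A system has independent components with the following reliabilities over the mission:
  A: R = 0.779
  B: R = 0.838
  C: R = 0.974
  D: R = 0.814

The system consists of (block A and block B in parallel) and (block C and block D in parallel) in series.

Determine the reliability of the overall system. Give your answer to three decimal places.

0.960

Parallel (A and B): 1 − (1 − 0.77900)(1 − 0.83800) = 0.96420
Parallel (C and D): 1 − (1 − 0.97400)(1 − 0.81400) = 0.99516
Series ([0.96420] and [0.99516]): 0.96420 × 0.99516 = 0.960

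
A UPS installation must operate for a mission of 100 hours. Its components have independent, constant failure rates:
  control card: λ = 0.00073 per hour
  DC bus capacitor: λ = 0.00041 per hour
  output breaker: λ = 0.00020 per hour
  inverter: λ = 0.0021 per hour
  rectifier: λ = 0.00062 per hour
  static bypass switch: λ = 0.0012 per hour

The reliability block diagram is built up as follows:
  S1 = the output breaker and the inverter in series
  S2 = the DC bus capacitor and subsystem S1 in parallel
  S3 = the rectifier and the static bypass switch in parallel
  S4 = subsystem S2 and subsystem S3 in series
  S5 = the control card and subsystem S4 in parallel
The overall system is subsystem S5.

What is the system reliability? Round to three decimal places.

0.999

R(control card) = exp(−0.00073 × 100) = 0.92960
R(DC bus capacitor) = exp(−0.00041 × 100) = 0.95983
R(output breaker) = exp(−0.00020 × 100) = 0.98020
R(inverter) = exp(−0.0021 × 100) = 0.81058
R(rectifier) = exp(−0.00062 × 100) = 0.93988
R(static bypass switch) = exp(−0.0012 × 100) = 0.88692
Series (output breaker and inverter): 0.98020 × 0.81058 = 0.79453
Parallel (DC bus capacitor and [0.79453]): 1 − (1 − 0.95983)(1 − 0.79453) = 0.99175
Parallel (rectifier and static bypass switch): 1 − (1 − 0.93988)(1 − 0.88692) = 0.99320
Series ([0.99175] and [0.99320]): 0.99175 × 0.99320 = 0.98501
Parallel (control card and [0.98501]): 1 − (1 − 0.92960)(1 − 0.98501) = 0.999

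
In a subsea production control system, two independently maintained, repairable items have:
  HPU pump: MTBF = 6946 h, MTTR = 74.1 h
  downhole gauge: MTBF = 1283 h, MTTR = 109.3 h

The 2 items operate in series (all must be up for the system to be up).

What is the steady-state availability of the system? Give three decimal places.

A(HPU pump) = MTBF/(MTBF+MTTR) = 6946/(6946+74.1) = 0.989445
A(downhole gauge) = MTBF/(MTBF+MTTR) = 1283/(1283+109.3) = 0.921497
Series availability: 0.989445 × 0.921497 = 0.912

0.912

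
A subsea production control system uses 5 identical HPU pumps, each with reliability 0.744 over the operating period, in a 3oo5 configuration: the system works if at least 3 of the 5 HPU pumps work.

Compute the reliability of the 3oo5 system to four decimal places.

0.8901

R = Σ_{i=3}^{5} C(5,i) p^i (1−p)^{5−i} with p = 0.744
C(5,3)·0.744^3·0.256^2 = 0.269897
C(5,4)·0.744^4·0.256^1 = 0.392195
C(5,5)·0.744^5·0.256^0 = 0.227963
Sum = 0.8901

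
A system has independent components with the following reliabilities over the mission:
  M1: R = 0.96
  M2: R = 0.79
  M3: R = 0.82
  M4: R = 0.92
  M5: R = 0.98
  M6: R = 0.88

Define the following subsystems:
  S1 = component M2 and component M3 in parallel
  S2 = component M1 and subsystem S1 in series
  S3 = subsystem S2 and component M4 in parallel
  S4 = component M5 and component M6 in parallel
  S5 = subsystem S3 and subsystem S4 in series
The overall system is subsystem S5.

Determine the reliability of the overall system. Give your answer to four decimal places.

0.9915

Parallel (M2 and M3): 1 − (1 − 0.790000)(1 − 0.820000) = 0.962200
Series (M1 and [0.962200]): 0.960000 × 0.962200 = 0.923712
Parallel ([0.923712] and M4): 1 − (1 − 0.923712)(1 − 0.920000) = 0.993897
Parallel (M5 and M6): 1 − (1 − 0.980000)(1 − 0.880000) = 0.997600
Series ([0.993897] and [0.997600]): 0.993897 × 0.997600 = 0.9915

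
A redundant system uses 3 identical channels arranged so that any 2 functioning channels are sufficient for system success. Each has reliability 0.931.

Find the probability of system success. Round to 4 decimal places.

R = Σ_{i=2}^{3} C(3,i) p^i (1−p)^{3−i} with p = 0.931
C(3,2)·0.931^2·0.069^1 = 0.179420
C(3,3)·0.931^3·0.069^0 = 0.806954
Sum = 0.9864

0.9864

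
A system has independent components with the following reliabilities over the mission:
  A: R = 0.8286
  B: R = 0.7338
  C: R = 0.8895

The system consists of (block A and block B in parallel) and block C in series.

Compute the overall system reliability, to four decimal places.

Parallel (A and B): 1 − (1 − 0.828600)(1 − 0.733800) = 0.954373
Series ([0.954373] and C): 0.954373 × 0.889500 = 0.8489

0.8489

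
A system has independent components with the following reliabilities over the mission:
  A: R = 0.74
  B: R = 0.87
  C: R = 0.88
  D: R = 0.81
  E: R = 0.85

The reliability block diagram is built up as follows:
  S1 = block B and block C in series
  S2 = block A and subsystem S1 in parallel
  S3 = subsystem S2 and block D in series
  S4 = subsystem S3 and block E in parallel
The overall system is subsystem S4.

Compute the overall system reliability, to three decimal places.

Series (B and C): 0.87000 × 0.88000 = 0.76560
Parallel (A and [0.76560]): 1 − (1 − 0.74000)(1 − 0.76560) = 0.93906
Series ([0.93906] and D): 0.93906 × 0.81000 = 0.76064
Parallel ([0.76064] and E): 1 − (1 − 0.76064)(1 − 0.85000) = 0.964

0.964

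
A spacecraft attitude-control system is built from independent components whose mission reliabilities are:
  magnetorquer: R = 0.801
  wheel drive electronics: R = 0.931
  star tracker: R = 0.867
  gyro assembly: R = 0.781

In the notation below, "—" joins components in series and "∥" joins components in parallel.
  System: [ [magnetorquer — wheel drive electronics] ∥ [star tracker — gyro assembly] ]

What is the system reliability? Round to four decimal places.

0.9179

Series (magnetorquer and wheel drive electronics): 0.801000 × 0.931000 = 0.745731
Series (star tracker and gyro assembly): 0.867000 × 0.781000 = 0.677127
Parallel ([0.745731] and [0.677127]): 1 − (1 − 0.745731)(1 − 0.677127) = 0.9179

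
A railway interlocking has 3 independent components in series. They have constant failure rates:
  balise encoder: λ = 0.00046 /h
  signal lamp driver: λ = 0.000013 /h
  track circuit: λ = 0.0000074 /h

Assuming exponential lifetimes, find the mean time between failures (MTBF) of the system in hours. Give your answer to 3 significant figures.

Series of exponential components: λ_sys = Σ λ_i
λ_sys = 0.00046 + 0.000013 + 0.0000074 = 4.8040e-04 /h
MTBF = 1 / λ_sys = 2080 h

2080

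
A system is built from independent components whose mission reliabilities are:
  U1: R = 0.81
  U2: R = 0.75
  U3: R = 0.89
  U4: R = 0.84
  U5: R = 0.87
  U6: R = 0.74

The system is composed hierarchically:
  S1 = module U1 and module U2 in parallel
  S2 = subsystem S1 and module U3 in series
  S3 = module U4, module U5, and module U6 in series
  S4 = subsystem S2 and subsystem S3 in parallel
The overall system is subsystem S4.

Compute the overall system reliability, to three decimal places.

0.930

Parallel (U1 and U2): 1 − (1 − 0.81000)(1 − 0.75000) = 0.95250
Series ([0.95250] and U3): 0.95250 × 0.89000 = 0.84773
Series (U4, U5, and U6): 0.84000 × 0.87000 × 0.74000 = 0.54079
Parallel ([0.84773] and [0.54079]): 1 − (1 − 0.84773)(1 − 0.54079) = 0.930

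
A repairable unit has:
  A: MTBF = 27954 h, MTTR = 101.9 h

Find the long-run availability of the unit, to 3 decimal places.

0.996

A(A) = MTBF/(MTBF+MTTR) = 27954/(27954+101.9) = 0.996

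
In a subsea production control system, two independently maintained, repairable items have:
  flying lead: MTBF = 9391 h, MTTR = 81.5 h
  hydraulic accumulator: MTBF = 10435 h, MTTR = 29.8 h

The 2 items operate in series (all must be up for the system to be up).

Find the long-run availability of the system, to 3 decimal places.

0.989

A(flying lead) = MTBF/(MTBF+MTTR) = 9391/(9391+81.5) = 0.991396
A(hydraulic accumulator) = MTBF/(MTBF+MTTR) = 10435/(10435+29.8) = 0.997152
Series availability: 0.991396 × 0.997152 = 0.989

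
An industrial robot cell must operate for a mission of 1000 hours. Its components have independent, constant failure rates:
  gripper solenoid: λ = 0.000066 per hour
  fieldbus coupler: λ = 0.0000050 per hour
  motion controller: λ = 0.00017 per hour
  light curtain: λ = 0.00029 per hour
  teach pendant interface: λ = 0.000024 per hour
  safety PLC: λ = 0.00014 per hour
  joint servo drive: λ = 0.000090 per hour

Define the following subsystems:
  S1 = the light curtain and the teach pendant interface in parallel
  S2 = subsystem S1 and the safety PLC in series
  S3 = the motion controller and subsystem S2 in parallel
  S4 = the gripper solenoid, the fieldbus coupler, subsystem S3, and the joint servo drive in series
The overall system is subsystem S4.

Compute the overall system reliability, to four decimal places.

R(gripper solenoid) = exp(−0.000066 × 1000) = 0.936131
R(fieldbus coupler) = exp(−0.0000050 × 1000) = 0.995012
R(motion controller) = exp(−0.00017 × 1000) = 0.843665
R(light curtain) = exp(−0.00029 × 1000) = 0.748264
R(teach pendant interface) = exp(−0.000024 × 1000) = 0.976286
R(safety PLC) = exp(−0.00014 × 1000) = 0.869358
R(joint servo drive) = exp(−0.000090 × 1000) = 0.913931
Parallel (light curtain and teach pendant interface): 1 − (1 − 0.748264)(1 − 0.976286) = 0.994030
Series ([0.994030] and safety PLC): 0.994030 × 0.869358 = 0.864168
Parallel (motion controller and [0.864168]): 1 − (1 − 0.843665)(1 − 0.864168) = 0.978765
Series (gripper solenoid, fieldbus coupler, [0.978765], and joint servo drive): 0.936131 × 0.995012 × 0.978765 × 0.913931 = 0.8332

0.8332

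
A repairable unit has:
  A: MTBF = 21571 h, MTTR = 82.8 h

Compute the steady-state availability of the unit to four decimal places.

A(A) = MTBF/(MTBF+MTTR) = 21571/(21571+82.8) = 0.9962

0.9962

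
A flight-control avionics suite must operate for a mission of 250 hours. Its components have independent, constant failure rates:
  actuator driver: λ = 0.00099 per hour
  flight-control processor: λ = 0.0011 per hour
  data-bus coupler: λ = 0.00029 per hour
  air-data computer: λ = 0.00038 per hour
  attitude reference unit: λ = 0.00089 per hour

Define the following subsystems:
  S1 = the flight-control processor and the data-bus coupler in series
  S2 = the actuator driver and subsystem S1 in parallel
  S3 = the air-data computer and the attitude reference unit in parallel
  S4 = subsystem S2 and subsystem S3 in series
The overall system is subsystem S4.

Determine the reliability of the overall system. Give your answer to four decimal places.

R(actuator driver) = exp(−0.00099 × 250) = 0.780750
R(flight-control processor) = exp(−0.0011 × 250) = 0.759572
R(data-bus coupler) = exp(−0.00029 × 250) = 0.930066
R(air-data computer) = exp(−0.00038 × 250) = 0.909373
R(attitude reference unit) = exp(−0.00089 × 250) = 0.800515
Series (flight-control processor and data-bus coupler): 0.759572 × 0.930066 = 0.706452
Parallel (actuator driver and [0.706452]): 1 − (1 − 0.780750)(1 − 0.706452) = 0.935640
Parallel (air-data computer and attitude reference unit): 1 − (1 − 0.909373)(1 − 0.800515) = 0.981921
Series ([0.935640] and [0.981921]): 0.935640 × 0.981921 = 0.9187

0.9187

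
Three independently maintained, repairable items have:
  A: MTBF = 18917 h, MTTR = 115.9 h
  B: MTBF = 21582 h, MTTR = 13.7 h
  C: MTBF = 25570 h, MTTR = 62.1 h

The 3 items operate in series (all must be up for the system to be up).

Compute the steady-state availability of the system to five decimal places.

0.99087

A(A) = MTBF/(MTBF+MTTR) = 18917/(18917+115.9) = 0.993911
A(B) = MTBF/(MTBF+MTTR) = 21582/(21582+13.7) = 0.999366
A(C) = MTBF/(MTBF+MTTR) = 25570/(25570+62.1) = 0.997577
Series availability: 0.993911 × 0.999366 × 0.997577 = 0.99087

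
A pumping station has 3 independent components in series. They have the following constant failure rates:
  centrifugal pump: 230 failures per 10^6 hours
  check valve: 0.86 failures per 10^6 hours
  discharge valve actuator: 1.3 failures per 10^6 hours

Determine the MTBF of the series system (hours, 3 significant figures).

Series of exponential components: λ_sys = Σ λ_i
λ_sys = 0.00023 + 0.00000086 + 0.0000013 = 2.3216e-04 /h
MTBF = 1 / λ_sys = 4310 h

4310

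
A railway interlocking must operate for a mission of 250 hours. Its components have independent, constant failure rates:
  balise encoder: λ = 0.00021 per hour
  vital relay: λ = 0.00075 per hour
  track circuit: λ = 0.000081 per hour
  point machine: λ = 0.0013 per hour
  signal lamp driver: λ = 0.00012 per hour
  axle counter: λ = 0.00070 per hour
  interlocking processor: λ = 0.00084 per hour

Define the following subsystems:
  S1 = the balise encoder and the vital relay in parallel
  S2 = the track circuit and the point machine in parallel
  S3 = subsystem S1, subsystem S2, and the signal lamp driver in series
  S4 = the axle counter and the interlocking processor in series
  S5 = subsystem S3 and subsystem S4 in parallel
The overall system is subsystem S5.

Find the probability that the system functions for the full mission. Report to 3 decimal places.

0.986

R(balise encoder) = exp(−0.00021 × 250) = 0.94885
R(vital relay) = exp(−0.00075 × 250) = 0.82903
R(track circuit) = exp(−0.000081 × 250) = 0.97995
R(point machine) = exp(−0.0013 × 250) = 0.72253
R(signal lamp driver) = exp(−0.00012 × 250) = 0.97045
R(axle counter) = exp(−0.00070 × 250) = 0.83946
R(interlocking processor) = exp(−0.00084 × 250) = 0.81058
Parallel (balise encoder and vital relay): 1 − (1 − 0.94885)(1 − 0.82903) = 0.99125
Parallel (track circuit and point machine): 1 − (1 − 0.97995)(1 − 0.72253) = 0.99444
Series ([0.99125], [0.99444], and signal lamp driver): 0.99125 × 0.99444 × 0.97045 = 0.95661
Series (axle counter and interlocking processor): 0.83946 × 0.81058 = 0.68045
Parallel ([0.95661] and [0.68045]): 1 − (1 − 0.95661)(1 − 0.68045) = 0.986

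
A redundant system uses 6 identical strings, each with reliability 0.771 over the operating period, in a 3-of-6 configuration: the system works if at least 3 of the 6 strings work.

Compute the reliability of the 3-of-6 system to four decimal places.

0.9724

R = Σ_{i=3}^{6} C(6,i) p^i (1−p)^{6−i} with p = 0.771
C(6,3)·0.771^3·0.229^3 = 0.110078
C(6,4)·0.771^4·0.229^2 = 0.277958
C(6,5)·0.771^5·0.229^1 = 0.374333
C(6,6)·0.771^6·0.229^0 = 0.210052
Sum = 0.9724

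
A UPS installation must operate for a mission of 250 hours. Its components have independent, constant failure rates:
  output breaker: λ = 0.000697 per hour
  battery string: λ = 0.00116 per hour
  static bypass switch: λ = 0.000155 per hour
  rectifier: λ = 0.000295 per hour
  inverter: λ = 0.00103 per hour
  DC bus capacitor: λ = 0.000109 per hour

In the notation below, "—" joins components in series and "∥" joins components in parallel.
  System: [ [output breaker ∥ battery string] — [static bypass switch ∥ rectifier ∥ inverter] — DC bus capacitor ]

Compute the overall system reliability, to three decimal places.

0.933

R(output breaker) = exp(−0.000697 × 250) = 0.84009
R(battery string) = exp(−0.00116 × 250) = 0.74826
R(static bypass switch) = exp(−0.000155 × 250) = 0.96199
R(rectifier) = exp(−0.000295 × 250) = 0.92890
R(inverter) = exp(−0.00103 × 250) = 0.77298
R(DC bus capacitor) = exp(−0.000109 × 250) = 0.97312
Parallel (output breaker and battery string): 1 − (1 − 0.84009)(1 − 0.74826) = 0.95974
Parallel (static bypass switch, rectifier, and inverter): 1 − (1 − 0.96199)(1 − 0.92890)(1 − 0.77298) = 0.99939
Series ([0.95974], [0.99939], and DC bus capacitor): 0.95974 × 0.99939 × 0.97312 = 0.933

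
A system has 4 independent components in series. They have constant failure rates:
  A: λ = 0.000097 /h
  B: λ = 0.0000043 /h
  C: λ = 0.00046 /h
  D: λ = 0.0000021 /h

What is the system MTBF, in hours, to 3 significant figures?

Series of exponential components: λ_sys = Σ λ_i
λ_sys = 0.000097 + 0.0000043 + 0.00046 + 0.0000021 = 5.6340e-04 /h
MTBF = 1 / λ_sys = 1770 h

1770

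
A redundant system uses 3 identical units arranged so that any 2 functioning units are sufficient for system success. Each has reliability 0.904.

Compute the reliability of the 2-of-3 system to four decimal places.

0.9741

R = Σ_{i=2}^{3} C(3,i) p^i (1−p)^{3−i} with p = 0.904
C(3,2)·0.904^2·0.096^1 = 0.235358
C(3,3)·0.904^3·0.096^0 = 0.738763
Sum = 0.9741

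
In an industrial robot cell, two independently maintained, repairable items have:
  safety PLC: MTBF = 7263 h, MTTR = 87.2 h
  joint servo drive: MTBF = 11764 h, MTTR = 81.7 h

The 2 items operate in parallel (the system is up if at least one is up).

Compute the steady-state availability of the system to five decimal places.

0.99992

A(safety PLC) = MTBF/(MTBF+MTTR) = 7263/(7263+87.2) = 0.988136
A(joint servo drive) = MTBF/(MTBF+MTTR) = 11764/(11764+81.7) = 0.993103
Parallel availability: 1 − (1 − 0.988136)(1 − 0.993103) = 0.99992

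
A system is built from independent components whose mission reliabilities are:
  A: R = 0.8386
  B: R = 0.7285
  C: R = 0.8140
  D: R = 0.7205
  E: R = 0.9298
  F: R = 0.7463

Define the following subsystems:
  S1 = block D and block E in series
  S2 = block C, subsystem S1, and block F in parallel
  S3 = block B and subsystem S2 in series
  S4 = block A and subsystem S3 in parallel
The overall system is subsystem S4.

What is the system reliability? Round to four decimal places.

Series (D and E): 0.720500 × 0.929800 = 0.669921
Parallel (C, [0.669921], and F): 1 − (1 − 0.814000)(1 − 0.669921)(1 − 0.746300) = 0.984424
Series (B and [0.984424]): 0.728500 × 0.984424 = 0.717153
Parallel (A and [0.717153]): 1 − (1 − 0.838600)(1 − 0.717153) = 0.9543

0.9543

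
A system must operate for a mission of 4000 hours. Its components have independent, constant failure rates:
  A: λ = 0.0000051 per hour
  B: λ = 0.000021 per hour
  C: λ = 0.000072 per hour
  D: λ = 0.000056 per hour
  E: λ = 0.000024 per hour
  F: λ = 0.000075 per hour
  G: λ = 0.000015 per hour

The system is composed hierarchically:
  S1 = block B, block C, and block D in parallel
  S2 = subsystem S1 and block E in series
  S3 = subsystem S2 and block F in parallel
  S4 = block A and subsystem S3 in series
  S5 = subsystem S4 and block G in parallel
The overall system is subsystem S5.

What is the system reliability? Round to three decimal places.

0.997

R(A) = exp(−0.0000051 × 4000) = 0.97981
R(B) = exp(−0.000021 × 4000) = 0.91943
R(C) = exp(−0.000072 × 4000) = 0.74976
R(D) = exp(−0.000056 × 4000) = 0.79932
R(E) = exp(−0.000024 × 4000) = 0.90846
R(F) = exp(−0.000075 × 4000) = 0.74082
R(G) = exp(−0.000015 × 4000) = 0.94176
Parallel (B, C, and D): 1 − (1 − 0.91943)(1 − 0.74976)(1 − 0.79932) = 0.99595
Series ([0.99595] and E): 0.99595 × 0.90846 = 0.90478
Parallel ([0.90478] and F): 1 − (1 − 0.90478)(1 − 0.74082) = 0.97532
Series (A and [0.97532]): 0.97981 × 0.97532 = 0.95563
Parallel ([0.95563] and G): 1 − (1 − 0.95563)(1 − 0.94176) = 0.997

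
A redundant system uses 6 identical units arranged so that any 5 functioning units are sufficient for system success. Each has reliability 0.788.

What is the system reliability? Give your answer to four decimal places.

0.6259

R = Σ_{i=5}^{6} C(6,i) p^i (1−p)^{6−i} with p = 0.788
C(6,5)·0.788^5·0.212^1 = 0.386472
C(6,6)·0.788^6·0.212^0 = 0.239418
Sum = 0.6259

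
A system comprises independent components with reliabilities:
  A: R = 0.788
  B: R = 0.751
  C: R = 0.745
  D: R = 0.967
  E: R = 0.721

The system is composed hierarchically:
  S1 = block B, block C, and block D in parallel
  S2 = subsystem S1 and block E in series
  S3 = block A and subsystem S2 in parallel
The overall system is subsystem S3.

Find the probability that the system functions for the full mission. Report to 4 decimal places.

0.9405

Parallel (B, C, and D): 1 − (1 − 0.751000)(1 − 0.745000)(1 − 0.967000) = 0.997905
Series ([0.997905] and E): 0.997905 × 0.721000 = 0.719490
Parallel (A and [0.719490]): 1 − (1 − 0.788000)(1 − 0.719490) = 0.9405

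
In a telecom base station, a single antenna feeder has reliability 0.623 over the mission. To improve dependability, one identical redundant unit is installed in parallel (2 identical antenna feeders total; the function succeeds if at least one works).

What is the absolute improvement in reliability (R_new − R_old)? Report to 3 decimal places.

R_before = 0.623
R_after = 1 − (1 − 0.623)^2 = 0.858
ΔR = 0.858 − 0.623 = 0.235

0.235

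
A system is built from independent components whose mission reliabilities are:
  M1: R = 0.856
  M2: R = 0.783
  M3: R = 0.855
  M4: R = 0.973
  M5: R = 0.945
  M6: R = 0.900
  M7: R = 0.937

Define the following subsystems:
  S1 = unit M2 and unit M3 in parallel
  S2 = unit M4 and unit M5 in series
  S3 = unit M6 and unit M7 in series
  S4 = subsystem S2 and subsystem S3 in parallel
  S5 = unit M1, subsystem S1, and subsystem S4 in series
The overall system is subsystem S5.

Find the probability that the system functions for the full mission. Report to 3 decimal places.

Parallel (M2 and M3): 1 − (1 − 0.78300)(1 − 0.85500) = 0.96854
Series (M4 and M5): 0.97300 × 0.94500 = 0.91949
Series (M6 and M7): 0.90000 × 0.93700 = 0.84330
Parallel ([0.91949] and [0.84330]): 1 − (1 − 0.91949)(1 − 0.84330) = 0.98738
Series (M1, [0.96854], and [0.98738]): 0.85600 × 0.96854 × 0.98738 = 0.819

0.819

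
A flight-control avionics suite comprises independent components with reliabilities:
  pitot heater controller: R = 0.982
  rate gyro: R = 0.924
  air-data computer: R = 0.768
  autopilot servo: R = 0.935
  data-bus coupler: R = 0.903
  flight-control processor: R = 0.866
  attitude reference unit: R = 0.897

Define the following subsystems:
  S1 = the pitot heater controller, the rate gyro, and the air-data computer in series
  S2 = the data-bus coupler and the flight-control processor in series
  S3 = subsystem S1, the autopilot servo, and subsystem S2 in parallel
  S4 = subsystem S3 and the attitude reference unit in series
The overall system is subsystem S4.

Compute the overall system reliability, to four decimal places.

0.8931

Series (pitot heater controller, rate gyro, and air-data computer): 0.982000 × 0.924000 × 0.768000 = 0.696859
Series (data-bus coupler and flight-control processor): 0.903000 × 0.866000 = 0.781998
Parallel ([0.696859], autopilot servo, and [0.781998]): 1 − (1 − 0.696859)(1 − 0.935000)(1 − 0.781998) = 0.995704
Series ([0.995704] and attitude reference unit): 0.995704 × 0.897000 = 0.8931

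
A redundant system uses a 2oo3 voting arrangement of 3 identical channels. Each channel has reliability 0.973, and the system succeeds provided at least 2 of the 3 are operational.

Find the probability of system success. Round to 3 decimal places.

0.998

R = Σ_{i=2}^{3} C(3,i) p^i (1−p)^{3−i} with p = 0.973
C(3,2)·0.973^2·0.027^1 = 0.07669
C(3,3)·0.973^3·0.027^0 = 0.92117
Sum = 0.998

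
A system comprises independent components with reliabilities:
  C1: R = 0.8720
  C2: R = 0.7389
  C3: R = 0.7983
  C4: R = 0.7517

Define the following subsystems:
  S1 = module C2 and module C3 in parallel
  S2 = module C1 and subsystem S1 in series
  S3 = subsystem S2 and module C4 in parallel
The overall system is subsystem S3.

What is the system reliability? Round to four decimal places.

Parallel (C2 and C3): 1 − (1 − 0.738900)(1 − 0.798300) = 0.947336
Series (C1 and [0.947336]): 0.872000 × 0.947336 = 0.826077
Parallel ([0.826077] and C4): 1 − (1 − 0.826077)(1 − 0.751700) = 0.9568

0.9568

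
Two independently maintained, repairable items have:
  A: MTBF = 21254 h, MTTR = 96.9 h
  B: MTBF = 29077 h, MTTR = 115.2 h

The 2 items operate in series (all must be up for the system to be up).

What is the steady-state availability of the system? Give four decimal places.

A(A) = MTBF/(MTBF+MTTR) = 21254/(21254+96.9) = 0.995462
A(B) = MTBF/(MTBF+MTTR) = 29077/(29077+115.2) = 0.996054
Series availability: 0.995462 × 0.996054 = 0.9915

0.9915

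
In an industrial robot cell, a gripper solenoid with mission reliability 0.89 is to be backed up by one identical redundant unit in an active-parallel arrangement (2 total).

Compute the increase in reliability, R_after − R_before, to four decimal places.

0.0979

R_before = 0.89
R_after = 1 − (1 − 0.89)^2 = 0.9879
ΔR = 0.9879 − 0.89 = 0.0979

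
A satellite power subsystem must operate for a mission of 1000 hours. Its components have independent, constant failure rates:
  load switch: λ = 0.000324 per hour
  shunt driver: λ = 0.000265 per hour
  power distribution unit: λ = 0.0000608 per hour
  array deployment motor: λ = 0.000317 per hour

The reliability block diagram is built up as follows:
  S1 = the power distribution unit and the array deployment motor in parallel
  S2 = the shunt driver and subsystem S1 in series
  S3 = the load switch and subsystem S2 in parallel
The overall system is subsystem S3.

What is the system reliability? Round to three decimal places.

0.932

R(load switch) = exp(−0.000324 × 1000) = 0.72325
R(shunt driver) = exp(−0.000265 × 1000) = 0.76721
R(power distribution unit) = exp(−0.0000608 × 1000) = 0.94101
R(array deployment motor) = exp(−0.000317 × 1000) = 0.72833
Parallel (power distribution unit and array deployment motor): 1 − (1 − 0.94101)(1 − 0.72833) = 0.98397
Series (shunt driver and [0.98397]): 0.76721 × 0.98397 = 0.75491
Parallel (load switch and [0.75491]): 1 − (1 − 0.72325)(1 − 0.75491) = 0.932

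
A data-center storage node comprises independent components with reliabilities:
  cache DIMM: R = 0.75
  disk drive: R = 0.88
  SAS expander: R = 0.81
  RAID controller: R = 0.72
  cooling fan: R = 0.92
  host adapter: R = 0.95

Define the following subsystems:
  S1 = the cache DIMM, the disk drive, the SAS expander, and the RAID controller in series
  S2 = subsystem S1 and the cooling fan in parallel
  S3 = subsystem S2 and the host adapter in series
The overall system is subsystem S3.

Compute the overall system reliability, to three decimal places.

Series (cache DIMM, disk drive, SAS expander, and RAID controller): 0.75000 × 0.88000 × 0.81000 × 0.72000 = 0.38491
Parallel ([0.38491] and cooling fan): 1 − (1 − 0.38491)(1 − 0.92000) = 0.95079
Series ([0.95079] and host adapter): 0.95079 × 0.95000 = 0.903

0.903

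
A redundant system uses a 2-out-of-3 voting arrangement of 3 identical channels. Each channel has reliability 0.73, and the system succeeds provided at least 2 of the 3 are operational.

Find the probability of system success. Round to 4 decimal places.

R = Σ_{i=2}^{3} C(3,i) p^i (1−p)^{3−i} with p = 0.73
C(3,2)·0.73^2·0.27^1 = 0.431649
C(3,3)·0.73^3·0.27^0 = 0.389017
Sum = 0.8207

0.8207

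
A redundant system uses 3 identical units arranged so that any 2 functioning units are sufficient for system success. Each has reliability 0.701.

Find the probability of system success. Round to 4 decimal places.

R = Σ_{i=2}^{3} C(3,i) p^i (1−p)^{3−i} with p = 0.701
C(3,2)·0.701^2·0.299^1 = 0.440787
C(3,3)·0.701^3·0.299^0 = 0.344472
Sum = 0.7853

0.7853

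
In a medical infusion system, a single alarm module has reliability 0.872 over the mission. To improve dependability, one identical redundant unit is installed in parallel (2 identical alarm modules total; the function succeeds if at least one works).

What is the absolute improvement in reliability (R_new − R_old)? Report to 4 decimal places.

R_before = 0.872
R_after = 1 − (1 − 0.872)^2 = 0.9836
ΔR = 0.9836 − 0.872 = 0.1116

0.1116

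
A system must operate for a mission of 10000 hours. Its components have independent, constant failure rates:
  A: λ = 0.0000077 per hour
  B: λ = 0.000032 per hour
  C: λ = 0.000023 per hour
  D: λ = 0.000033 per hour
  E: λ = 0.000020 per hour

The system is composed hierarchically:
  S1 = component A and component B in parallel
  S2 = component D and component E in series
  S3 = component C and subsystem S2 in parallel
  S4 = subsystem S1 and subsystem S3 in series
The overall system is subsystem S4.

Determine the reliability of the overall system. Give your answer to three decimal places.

R(A) = exp(−0.0000077 × 10000) = 0.92589
R(B) = exp(−0.000032 × 10000) = 0.72615
R(C) = exp(−0.000023 × 10000) = 0.79453
R(D) = exp(−0.000033 × 10000) = 0.71892
R(E) = exp(−0.000020 × 10000) = 0.81873
Parallel (A and B): 1 − (1 − 0.92589)(1 − 0.72615) = 0.97970
Series (D and E): 0.71892 × 0.81873 = 0.58860
Parallel (C and [0.58860]): 1 − (1 − 0.79453)(1 − 0.58860) = 0.91547
Series ([0.97970] and [0.91547]): 0.97970 × 0.91547 = 0.897

0.897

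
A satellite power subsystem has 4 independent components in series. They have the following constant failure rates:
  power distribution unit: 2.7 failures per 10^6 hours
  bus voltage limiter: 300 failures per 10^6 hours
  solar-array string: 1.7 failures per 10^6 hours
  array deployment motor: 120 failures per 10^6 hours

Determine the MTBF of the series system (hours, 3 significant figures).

Series of exponential components: λ_sys = Σ λ_i
λ_sys = 0.0000027 + 0.00030 + 0.0000017 + 0.00012 = 4.2440e-04 /h
MTBF = 1 / λ_sys = 2360 h

2360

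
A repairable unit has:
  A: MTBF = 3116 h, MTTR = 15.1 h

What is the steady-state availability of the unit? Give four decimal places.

A(A) = MTBF/(MTBF+MTTR) = 3116/(3116+15.1) = 0.9952

0.9952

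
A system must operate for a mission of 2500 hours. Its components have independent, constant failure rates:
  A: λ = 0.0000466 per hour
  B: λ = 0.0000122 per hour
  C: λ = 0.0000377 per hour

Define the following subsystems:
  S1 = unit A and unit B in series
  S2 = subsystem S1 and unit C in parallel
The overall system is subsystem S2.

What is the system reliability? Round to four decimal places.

R(A) = exp(−0.0000466 × 2500) = 0.890030
R(B) = exp(−0.0000122 × 2500) = 0.969960
R(C) = exp(−0.0000377 × 2500) = 0.910055
Series (A and B): 0.890030 × 0.969960 = 0.863293
Parallel ([0.863293] and C): 1 − (1 − 0.863293)(1 − 0.910055) = 0.9877

0.9877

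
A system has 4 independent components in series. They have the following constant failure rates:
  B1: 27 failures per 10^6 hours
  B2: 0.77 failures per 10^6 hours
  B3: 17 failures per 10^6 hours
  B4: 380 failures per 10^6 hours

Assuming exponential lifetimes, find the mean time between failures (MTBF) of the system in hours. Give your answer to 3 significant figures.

2350

Series of exponential components: λ_sys = Σ λ_i
λ_sys = 0.000027 + 0.00000077 + 0.000017 + 0.00038 = 4.2477e-04 /h
MTBF = 1 / λ_sys = 2350 h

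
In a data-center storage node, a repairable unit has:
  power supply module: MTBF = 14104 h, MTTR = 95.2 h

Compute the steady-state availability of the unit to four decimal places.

A(power supply module) = MTBF/(MTBF+MTTR) = 14104/(14104+95.2) = 0.9933

0.9933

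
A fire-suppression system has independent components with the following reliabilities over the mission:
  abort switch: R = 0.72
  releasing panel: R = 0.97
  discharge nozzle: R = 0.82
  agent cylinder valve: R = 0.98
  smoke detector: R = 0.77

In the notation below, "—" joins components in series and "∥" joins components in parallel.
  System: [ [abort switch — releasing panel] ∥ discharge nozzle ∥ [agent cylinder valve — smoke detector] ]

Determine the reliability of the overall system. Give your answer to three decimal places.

0.987

Series (abort switch and releasing panel): 0.72000 × 0.97000 = 0.69840
Series (agent cylinder valve and smoke detector): 0.98000 × 0.77000 = 0.75460
Parallel ([0.69840], discharge nozzle, and [0.75460]): 1 − (1 − 0.69840)(1 − 0.82000)(1 − 0.75460) = 0.987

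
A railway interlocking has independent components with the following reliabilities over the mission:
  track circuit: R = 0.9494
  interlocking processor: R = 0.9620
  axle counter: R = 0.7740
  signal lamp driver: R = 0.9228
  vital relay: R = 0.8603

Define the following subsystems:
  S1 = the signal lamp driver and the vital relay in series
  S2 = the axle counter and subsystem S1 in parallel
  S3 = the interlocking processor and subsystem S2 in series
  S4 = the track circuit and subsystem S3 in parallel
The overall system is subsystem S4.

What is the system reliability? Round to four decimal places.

Series (signal lamp driver and vital relay): 0.922800 × 0.860300 = 0.793885
Parallel (axle counter and [0.793885]): 1 − (1 − 0.774000)(1 − 0.793885) = 0.953418
Series (interlocking processor and [0.953418]): 0.962000 × 0.953418 = 0.917188
Parallel (track circuit and [0.917188]): 1 − (1 − 0.949400)(1 − 0.917188) = 0.9958

0.9958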